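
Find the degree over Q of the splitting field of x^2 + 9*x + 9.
[K:Q] = 2

The discriminant of x^2 + (9)*x + (9) is b^2 - 4c = 81 - (36) = 45. Since 45 is not a perfect square in Q, the polynomial is irreducible over Q. Its two roots generate a degree-2 extension, so [K:Q] = 2.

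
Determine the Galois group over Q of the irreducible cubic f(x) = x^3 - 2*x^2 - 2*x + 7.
Gal(K/Q) = S_3 (symmetric group of order 6)

Compute the discriminant of x^3 + (-2)*x^2 + (-2)*x + (7): Δ = -547. Since Δ is not a rational square, the Galois group is not contained in A_3; it must be the full S_3 (irreducibility of the cubic rules out anything smaller).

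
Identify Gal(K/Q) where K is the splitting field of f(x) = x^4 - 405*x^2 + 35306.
Gal(K/Q) = V_4 (Klein four-group, Z/2Z × Z/2Z)

f factors as (x^2 - 278)(x^2 - 127), so the splitting field is K = Q(sqrt(278), sqrt(127)). The elements 278, 127, 35306 are all non-squares in Q, so sqrt(278) and sqrt(127) generate independent quadratic extensions. Thus [K:Q] = 4 and Gal(K/Q) is generated by the two order-2 automorphisms sqrt(278) ↦ -sqrt(278) and sqrt(127) ↦ -sqrt(127), giving V_4.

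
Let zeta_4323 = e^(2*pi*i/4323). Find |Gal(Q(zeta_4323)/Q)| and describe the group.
|Gal(Q(zeta_4323)/Q)| = phi(4323) = 2600; group ≅ (Z/4323Z)^* ≅ Z/2Z × Z/10Z × Z/130Z

The n-th cyclotomic polynomial Φ_4323(x) is the minimal polynomial of zeta_4323 over Q and has degree phi(4323) = 2600. So Q(zeta_4323) is a degree-2600 Galois extension with Galois group (Z/4323Z)^*. By CRT, (Z/4323Z)^* ≅ (Z/3Z)^* × (Z/11Z)^* × (Z/131Z)^*. Each prime-power unit group is (Z/3Z)^* ≅ Z/2Z; (Z/11Z)^* ≅ Z/10Z; (Z/131Z)^* ≅ Z/130Z. Hence Gal(Q(zeta_4323)/Q) ≅ Z/2Z × Z/10Z × Z/130Z.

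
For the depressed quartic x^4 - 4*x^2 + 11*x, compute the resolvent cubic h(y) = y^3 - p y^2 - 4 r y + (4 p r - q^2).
h(y) = y^3 + 4*y^2 - 121

Identify coefficients: p = -4, q = 11, r = 0.
Plug into h(y) = y^3 - p y^2 - 4 r y + (4 p r - q^2):
  h(y) = y^3 - (-4) y^2 - 4*(0) y + (4*(-4)*(0) - (11)^2)
       = y^3 + (4) y^2 + (0) y + (-121).
Simplifying: h(y) = y^3 + 4*y^2 - 121.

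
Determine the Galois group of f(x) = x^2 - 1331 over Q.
Gal(K/Q) = Z/2Z (cyclic of order 2)

x^2 - 1331 is irreducible over Q since 1331 is not a rational square. The splitting field Q(sqrt(1331)) has degree 2 over Q, and its unique nontrivial automorphism is sqrt(1331) ↦ -sqrt(1331). Hence Gal(Q(sqrt(1331))/Q) = Z/2Z.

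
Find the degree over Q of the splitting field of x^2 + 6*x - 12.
[K:Q] = 2

The discriminant of x^2 + (6)*x + (-12) is b^2 - 4c = 36 - (-48) = 84. Since 84 is not a perfect square in Q, the polynomial is irreducible over Q. Its two roots generate a degree-2 extension, so [K:Q] = 2.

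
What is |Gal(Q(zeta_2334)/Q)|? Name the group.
|Gal(Q(zeta_2334)/Q)| = phi(2334) = 776; group ≅ (Z/2334Z)^* ≅ Z/2Z × Z/388Z

The n-th cyclotomic polynomial Φ_2334(x) is the minimal polynomial of zeta_2334 over Q and has degree phi(2334) = 776. So Q(zeta_2334) is a degree-776 Galois extension with Galois group (Z/2334Z)^*. By CRT, (Z/2334Z)^* ≅ (Z/2Z)^* × (Z/3Z)^* × (Z/389Z)^*. Each prime-power unit group is (Z/2Z)^* ≅ trivial group (order 1); (Z/3Z)^* ≅ Z/2Z; (Z/389Z)^* ≅ Z/388Z. Hence Gal(Q(zeta_2334)/Q) ≅ Z/2Z × Z/388Z.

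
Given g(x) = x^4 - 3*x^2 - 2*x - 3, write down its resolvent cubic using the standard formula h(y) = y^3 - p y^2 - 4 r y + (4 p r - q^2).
h(y) = y^3 + 3*y^2 + 12*y + 32

Identify coefficients: p = -3, q = -2, r = -3.
Plug into h(y) = y^3 - p y^2 - 4 r y + (4 p r - q^2):
  h(y) = y^3 - (-3) y^2 - 4*(-3) y + (4*(-3)*(-3) - (-2)^2)
       = y^3 + (3) y^2 + (12) y + (32).
Simplifying: h(y) = y^3 + 3*y^2 + 12*y + 32.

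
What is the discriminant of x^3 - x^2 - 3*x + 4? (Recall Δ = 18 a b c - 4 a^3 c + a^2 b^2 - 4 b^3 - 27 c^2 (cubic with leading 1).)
Δ = -83

For x^3 + a x^2 + b x + c the discriminant is Δ = 18 a b c - 4 a^3 c + a^2 b^2 - 4 b^3 - 27 c^2.
Plug a = -1, b = -3, c = 4:
  18*(-1)*(-3)*(4) - 4*(-1)^3*(4) + (-1)^2*(-3)^2 - 4*(-3)^3 - 27*(4)^2
  = 216 + (16) + 9 + (108) + (-432)
  = -83.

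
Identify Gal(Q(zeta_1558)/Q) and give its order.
|Gal(Q(zeta_1558)/Q)| = phi(1558) = 720; group ≅ (Z/1558Z)^* ≅ Z/18Z × Z/40Z

The n-th cyclotomic polynomial Φ_1558(x) is the minimal polynomial of zeta_1558 over Q and has degree phi(1558) = 720. So Q(zeta_1558) is a degree-720 Galois extension with Galois group (Z/1558Z)^*. By CRT, (Z/1558Z)^* ≅ (Z/2Z)^* × (Z/19Z)^* × (Z/41Z)^*. Each prime-power unit group is (Z/2Z)^* ≅ trivial group (order 1); (Z/19Z)^* ≅ Z/18Z; (Z/41Z)^* ≅ Z/40Z. Hence Gal(Q(zeta_1558)/Q) ≅ Z/18Z × Z/40Z.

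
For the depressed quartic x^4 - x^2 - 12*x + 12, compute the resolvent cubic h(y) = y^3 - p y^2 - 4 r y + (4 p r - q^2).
h(y) = y^3 + y^2 - 48*y - 192

Identify coefficients: p = -1, q = -12, r = 12.
Plug into h(y) = y^3 - p y^2 - 4 r y + (4 p r - q^2):
  h(y) = y^3 - (-1) y^2 - 4*(12) y + (4*(-1)*(12) - (-12)^2)
       = y^3 + (1) y^2 + (-48) y + (-192).
Simplifying: h(y) = y^3 + y^2 - 48*y - 192.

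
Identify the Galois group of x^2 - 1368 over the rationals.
Gal(K/Q) = Z/2Z (cyclic of order 2)

x^2 - 1368 is irreducible over Q since 1368 is not a rational square. The splitting field Q(sqrt(1368)) has degree 2 over Q, and its unique nontrivial automorphism is sqrt(1368) ↦ -sqrt(1368). Hence Gal(Q(sqrt(1368))/Q) = Z/2Z.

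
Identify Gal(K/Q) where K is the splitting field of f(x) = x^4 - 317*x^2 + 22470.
Gal(K/Q) = V_4 (Klein four-group, Z/2Z × Z/2Z)

f factors as (x^2 - 210)(x^2 - 107), so the splitting field is K = Q(sqrt(210), sqrt(107)). The elements 210, 107, 22470 are all non-squares in Q, so sqrt(210) and sqrt(107) generate independent quadratic extensions. Thus [K:Q] = 4 and Gal(K/Q) is generated by the two order-2 automorphisms sqrt(210) ↦ -sqrt(210) and sqrt(107) ↦ -sqrt(107), giving V_4.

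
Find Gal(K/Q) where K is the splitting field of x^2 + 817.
Gal(K/Q) = Z/2Z (cyclic of order 2)

x^2 + 817 is irreducible over Q since -817 is not a rational square. The splitting field Q(sqrt(-817)) has degree 2 over Q, and its unique nontrivial automorphism is sqrt(-817) ↦ -sqrt(-817). Hence Gal(Q(sqrt(-817))/Q) = Z/2Z.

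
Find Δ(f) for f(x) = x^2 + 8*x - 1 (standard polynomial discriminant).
Δ = 68

For a quadratic a x^2 + b x + c the discriminant is Δ = b^2 - 4ac = (8)^2 - 4*(1)*(-1) = 64 - (-4) = 68.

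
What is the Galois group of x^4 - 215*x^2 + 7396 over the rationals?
Gal(K/Q) = Z/2Z (cyclic of order 2)

f factors as (x^2 - 43)(x^2 - 172), so the splitting field is K = Q(sqrt(43), sqrt(172)). The squarefree part of 43 is 43 and the squarefree part of 172 is also 43, so sqrt(43) and sqrt(172) are both rational multiples of sqrt(43). Hence Q(sqrt(43)) = Q(sqrt(172)) = Q(sqrt(43)), and the splitting field collapses to a single degree-2 extension with Galois group Z/2Z.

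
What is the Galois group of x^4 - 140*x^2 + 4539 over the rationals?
Gal(K/Q) = V_4 (Klein four-group, Z/2Z × Z/2Z)

f factors as (x^2 - 89)(x^2 - 51), so the splitting field is K = Q(sqrt(89), sqrt(51)). The elements 89, 51, 4539 are all non-squares in Q, so sqrt(89) and sqrt(51) generate independent quadratic extensions. Thus [K:Q] = 4 and Gal(K/Q) is generated by the two order-2 automorphisms sqrt(89) ↦ -sqrt(89) and sqrt(51) ↦ -sqrt(51), giving V_4.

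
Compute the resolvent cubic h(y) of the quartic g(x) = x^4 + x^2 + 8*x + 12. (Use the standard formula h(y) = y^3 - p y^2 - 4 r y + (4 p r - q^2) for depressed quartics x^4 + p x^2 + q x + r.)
h(y) = y^3 - y^2 - 48*y - 16

Identify coefficients: p = 1, q = 8, r = 12.
Plug into h(y) = y^3 - p y^2 - 4 r y + (4 p r - q^2):
  h(y) = y^3 - (1) y^2 - 4*(12) y + (4*(1)*(12) - (8)^2)
       = y^3 + (-1) y^2 + (-48) y + (-16).
Simplifying: h(y) = y^3 - y^2 - 48*y - 16.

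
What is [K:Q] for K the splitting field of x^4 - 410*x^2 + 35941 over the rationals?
[K:Q] = 4

f factors as (x^2 - 127)(x^2 - 283); the splitting field is K = Q(sqrt(127), sqrt(283)). Since 127, 283, and 35941 are all non-squares in Q, the three subfields Q(sqrt(127)), Q(sqrt(283)), Q(sqrt(35941)) are distinct degree-2 extensions, so [K:Q] = 4 (Klein four Galois group).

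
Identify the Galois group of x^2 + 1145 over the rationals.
Gal(K/Q) = Z/2Z (cyclic of order 2)

x^2 + 1145 is irreducible over Q since -1145 is not a rational square. The splitting field Q(sqrt(-1145)) has degree 2 over Q, and its unique nontrivial automorphism is sqrt(-1145) ↦ -sqrt(-1145). Hence Gal(Q(sqrt(-1145))/Q) = Z/2Z.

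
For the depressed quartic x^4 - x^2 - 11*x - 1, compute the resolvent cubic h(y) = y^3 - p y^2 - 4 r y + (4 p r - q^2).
h(y) = y^3 + y^2 + 4*y - 117

Identify coefficients: p = -1, q = -11, r = -1.
Plug into h(y) = y^3 - p y^2 - 4 r y + (4 p r - q^2):
  h(y) = y^3 - (-1) y^2 - 4*(-1) y + (4*(-1)*(-1) - (-11)^2)
       = y^3 + (1) y^2 + (4) y + (-117).
Simplifying: h(y) = y^3 + y^2 + 4*y - 117.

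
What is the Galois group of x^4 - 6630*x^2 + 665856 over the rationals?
Gal(K/Q) = Z/2Z (cyclic of order 2)

f factors as (x^2 - 102)(x^2 - 6528), so the splitting field is K = Q(sqrt(102), sqrt(6528)). The squarefree part of 102 is 102 and the squarefree part of 6528 is also 102, so sqrt(102) and sqrt(6528) are both rational multiples of sqrt(102). Hence Q(sqrt(102)) = Q(sqrt(6528)) = Q(sqrt(102)), and the splitting field collapses to a single degree-2 extension with Galois group Z/2Z.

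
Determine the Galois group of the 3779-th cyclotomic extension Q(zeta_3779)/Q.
|Gal(Q(zeta_3779)/Q)| = phi(3779) = 3778; group ≅ (Z/3779Z)^* ≅ Z/3778Z

The n-th cyclotomic polynomial Φ_3779(x) is the minimal polynomial of zeta_3779 over Q and has degree phi(3779) = 3778. So Q(zeta_3779) is a degree-3778 Galois extension with Galois group (Z/3779Z)^*. (Z/3779Z)^* is cyclic since 3779 is an odd prime power (or 4). Hence Gal(Q(zeta_3779)/Q) ≅ Z/3778Z.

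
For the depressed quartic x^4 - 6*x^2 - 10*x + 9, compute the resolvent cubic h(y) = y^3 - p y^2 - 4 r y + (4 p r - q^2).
h(y) = y^3 + 6*y^2 - 36*y - 316

Identify coefficients: p = -6, q = -10, r = 9.
Plug into h(y) = y^3 - p y^2 - 4 r y + (4 p r - q^2):
  h(y) = y^3 - (-6) y^2 - 4*(9) y + (4*(-6)*(9) - (-10)^2)
       = y^3 + (6) y^2 + (-36) y + (-316).
Simplifying: h(y) = y^3 + 6*y^2 - 36*y - 316.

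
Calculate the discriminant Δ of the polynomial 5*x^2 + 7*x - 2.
Δ = 89

For a quadratic a x^2 + b x + c the discriminant is Δ = b^2 - 4ac = (7)^2 - 4*(5)*(-2) = 49 - (-40) = 89.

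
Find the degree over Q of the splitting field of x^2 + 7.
[K:Q] = 2

The discriminant of x^2 + (0)*x + (7) is b^2 - 4c = 0 - (28) = -28. Since -28 is not a perfect square in Q, the polynomial is irreducible over Q. Its two roots generate a degree-2 extension, so [K:Q] = 2.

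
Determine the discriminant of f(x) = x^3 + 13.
Δ = -4563

For a depressed cubic x^3 + p x + q the discriminant is Δ = -4 p^3 - 27 q^2 = -4*(0)^3 - 27*(13)^2 = 0 - 4563 = -4563.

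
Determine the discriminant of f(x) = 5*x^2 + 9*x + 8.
Δ = -79

For a quadratic a x^2 + b x + c the discriminant is Δ = b^2 - 4ac = (9)^2 - 4*(5)*(8) = 81 - (160) = -79.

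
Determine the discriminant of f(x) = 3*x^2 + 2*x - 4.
Δ = 52

For a quadratic a x^2 + b x + c the discriminant is Δ = b^2 - 4ac = (2)^2 - 4*(3)*(-4) = 4 - (-48) = 52.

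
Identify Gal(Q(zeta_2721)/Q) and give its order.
|Gal(Q(zeta_2721)/Q)| = phi(2721) = 1812; group ≅ (Z/2721Z)^* ≅ Z/2Z × Z/906Z

The n-th cyclotomic polynomial Φ_2721(x) is the minimal polynomial of zeta_2721 over Q and has degree phi(2721) = 1812. So Q(zeta_2721) is a degree-1812 Galois extension with Galois group (Z/2721Z)^*. By CRT, (Z/2721Z)^* ≅ (Z/3Z)^* × (Z/907Z)^*. Each prime-power unit group is (Z/3Z)^* ≅ Z/2Z; (Z/907Z)^* ≅ Z/906Z. Hence Gal(Q(zeta_2721)/Q) ≅ Z/2Z × Z/906Z.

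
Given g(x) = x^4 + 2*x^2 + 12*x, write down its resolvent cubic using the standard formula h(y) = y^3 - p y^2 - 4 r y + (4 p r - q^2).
h(y) = y^3 - 2*y^2 - 144

Identify coefficients: p = 2, q = 12, r = 0.
Plug into h(y) = y^3 - p y^2 - 4 r y + (4 p r - q^2):
  h(y) = y^3 - (2) y^2 - 4*(0) y + (4*(2)*(0) - (12)^2)
       = y^3 + (-2) y^2 + (0) y + (-144).
Simplifying: h(y) = y^3 - 2*y^2 - 144.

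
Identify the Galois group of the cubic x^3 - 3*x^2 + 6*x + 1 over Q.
Gal(K/Q) = S_3 (symmetric group of order 6)

Compute the discriminant of x^3 + (-3)*x^2 + (6)*x + (1): Δ = -783. Since Δ is not a rational square, the Galois group is not contained in A_3; it must be the full S_3 (irreducibility of the cubic rules out anything smaller).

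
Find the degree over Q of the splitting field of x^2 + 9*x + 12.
[K:Q] = 2

The discriminant of x^2 + (9)*x + (12) is b^2 - 4c = 81 - (48) = 33. Since 33 is not a perfect square in Q, the polynomial is irreducible over Q. Its two roots generate a degree-2 extension, so [K:Q] = 2.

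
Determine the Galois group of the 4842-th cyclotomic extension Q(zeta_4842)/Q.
|Gal(Q(zeta_4842)/Q)| = phi(4842) = 1608; group ≅ (Z/4842Z)^* ≅ Z/6Z × Z/268Z

The n-th cyclotomic polynomial Φ_4842(x) is the minimal polynomial of zeta_4842 over Q and has degree phi(4842) = 1608. So Q(zeta_4842) is a degree-1608 Galois extension with Galois group (Z/4842Z)^*. By CRT, (Z/4842Z)^* ≅ (Z/2Z)^* × (Z/9Z)^* × (Z/269Z)^*. Each prime-power unit group is (Z/2Z)^* ≅ trivial group (order 1); (Z/9Z)^* ≅ Z/6Z; (Z/269Z)^* ≅ Z/268Z. Hence Gal(Q(zeta_4842)/Q) ≅ Z/6Z × Z/268Z.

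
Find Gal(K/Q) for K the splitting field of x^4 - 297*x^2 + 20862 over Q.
Gal(K/Q) = V_4 (Klein four-group, Z/2Z × Z/2Z)

f factors as (x^2 - 183)(x^2 - 114), so the splitting field is K = Q(sqrt(183), sqrt(114)). The elements 183, 114, 20862 are all non-squares in Q, so sqrt(183) and sqrt(114) generate independent quadratic extensions. Thus [K:Q] = 4 and Gal(K/Q) is generated by the two order-2 automorphisms sqrt(183) ↦ -sqrt(183) and sqrt(114) ↦ -sqrt(114), giving V_4.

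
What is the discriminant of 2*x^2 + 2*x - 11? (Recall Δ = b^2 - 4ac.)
Δ = 92

For a quadratic a x^2 + b x + c the discriminant is Δ = b^2 - 4ac = (2)^2 - 4*(2)*(-11) = 4 - (-88) = 92.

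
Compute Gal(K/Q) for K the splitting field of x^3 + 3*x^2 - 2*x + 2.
Gal(K/Q) = S_3 (symmetric group of order 6)

Compute the discriminant of x^3 + (3)*x^2 + (-2)*x + (2): Δ = -472. Since Δ is not a rational square, the Galois group is not contained in A_3; it must be the full S_3 (irreducibility of the cubic rules out anything smaller).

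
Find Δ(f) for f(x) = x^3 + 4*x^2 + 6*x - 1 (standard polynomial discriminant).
Δ = -491

For x^3 + a x^2 + b x + c the discriminant is Δ = 18 a b c - 4 a^3 c + a^2 b^2 - 4 b^3 - 27 c^2.
Plug a = 4, b = 6, c = -1:
  18*(4)*(6)*(-1) - 4*(4)^3*(-1) + (4)^2*(6)^2 - 4*(6)^3 - 27*(-1)^2
  = -432 + (256) + 576 + (-864) + (-27)
  = -491.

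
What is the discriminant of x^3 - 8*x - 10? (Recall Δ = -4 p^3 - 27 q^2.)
Δ = -652

For a depressed cubic x^3 + p x + q the discriminant is Δ = -4 p^3 - 27 q^2 = -4*(-8)^3 - 27*(-10)^2 = 2048 - 2700 = -652.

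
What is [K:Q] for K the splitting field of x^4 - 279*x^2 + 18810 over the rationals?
[K:Q] = 4

f factors as (x^2 - 165)(x^2 - 114); the splitting field is K = Q(sqrt(165), sqrt(114)). Since 165, 114, and 18810 are all non-squares in Q, the three subfields Q(sqrt(165)), Q(sqrt(114)), Q(sqrt(18810)) are distinct degree-2 extensions, so [K:Q] = 4 (Klein four Galois group).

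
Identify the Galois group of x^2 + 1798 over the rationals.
Gal(K/Q) = Z/2Z (cyclic of order 2)

x^2 + 1798 is irreducible over Q since -1798 is not a rational square. The splitting field Q(sqrt(-1798)) has degree 2 over Q, and its unique nontrivial automorphism is sqrt(-1798) ↦ -sqrt(-1798). Hence Gal(Q(sqrt(-1798))/Q) = Z/2Z.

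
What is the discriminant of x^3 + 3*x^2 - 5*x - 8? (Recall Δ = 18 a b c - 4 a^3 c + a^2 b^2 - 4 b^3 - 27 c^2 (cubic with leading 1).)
Δ = 2021

For x^3 + a x^2 + b x + c the discriminant is Δ = 18 a b c - 4 a^3 c + a^2 b^2 - 4 b^3 - 27 c^2.
Plug a = 3, b = -5, c = -8:
  18*(3)*(-5)*(-8) - 4*(3)^3*(-8) + (3)^2*(-5)^2 - 4*(-5)^3 - 27*(-8)^2
  = 2160 + (864) + 225 + (500) + (-1728)
  = 2021.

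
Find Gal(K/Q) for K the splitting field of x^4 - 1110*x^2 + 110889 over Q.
Gal(K/Q) = Z/2Z (cyclic of order 2)

f factors as (x^2 - 111)(x^2 - 999), so the splitting field is K = Q(sqrt(111), sqrt(999)). The squarefree part of 111 is 111 and the squarefree part of 999 is also 111, so sqrt(111) and sqrt(999) are both rational multiples of sqrt(111). Hence Q(sqrt(111)) = Q(sqrt(999)) = Q(sqrt(111)), and the splitting field collapses to a single degree-2 extension with Galois group Z/2Z.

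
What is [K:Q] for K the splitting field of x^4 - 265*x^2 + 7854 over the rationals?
[K:Q] = 4

f factors as (x^2 - 34)(x^2 - 231); the splitting field is K = Q(sqrt(34), sqrt(231)). Since 34, 231, and 7854 are all non-squares in Q, the three subfields Q(sqrt(34)), Q(sqrt(231)), Q(sqrt(7854)) are distinct degree-2 extensions, so [K:Q] = 4 (Klein four Galois group).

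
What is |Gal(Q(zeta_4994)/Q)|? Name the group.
|Gal(Q(zeta_4994)/Q)| = phi(4994) = 2260; group ≅ (Z/4994Z)^* ≅ Z/10Z × Z/226Z

The n-th cyclotomic polynomial Φ_4994(x) is the minimal polynomial of zeta_4994 over Q and has degree phi(4994) = 2260. So Q(zeta_4994) is a degree-2260 Galois extension with Galois group (Z/4994Z)^*. By CRT, (Z/4994Z)^* ≅ (Z/2Z)^* × (Z/11Z)^* × (Z/227Z)^*. Each prime-power unit group is (Z/2Z)^* ≅ trivial group (order 1); (Z/11Z)^* ≅ Z/10Z; (Z/227Z)^* ≅ Z/226Z. Hence Gal(Q(zeta_4994)/Q) ≅ Z/10Z × Z/226Z.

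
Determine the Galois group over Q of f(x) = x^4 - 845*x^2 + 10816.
Gal(K/Q) = Z/2Z (cyclic of order 2)

f factors as (x^2 - 13)(x^2 - 832), so the splitting field is K = Q(sqrt(13), sqrt(832)). The squarefree part of 13 is 13 and the squarefree part of 832 is also 13, so sqrt(13) and sqrt(832) are both rational multiples of sqrt(13). Hence Q(sqrt(13)) = Q(sqrt(832)) = Q(sqrt(13)), and the splitting field collapses to a single degree-2 extension with Galois group Z/2Z.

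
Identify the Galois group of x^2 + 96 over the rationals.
Gal(K/Q) = Z/2Z (cyclic of order 2)

x^2 + 96 is irreducible over Q since -96 is not a rational square. The splitting field Q(sqrt(-96)) has degree 2 over Q, and its unique nontrivial automorphism is sqrt(-96) ↦ -sqrt(-96). Hence Gal(Q(sqrt(-96))/Q) = Z/2Z.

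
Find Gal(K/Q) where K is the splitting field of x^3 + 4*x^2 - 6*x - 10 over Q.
Gal(K/Q) = S_3 (symmetric group of order 6)

Compute the discriminant of x^3 + (4)*x^2 + (-6)*x + (-10): Δ = 5620. Since Δ is not a rational square, the Galois group is not contained in A_3; it must be the full S_3 (irreducibility of the cubic rules out anything smaller).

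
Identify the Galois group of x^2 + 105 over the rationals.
Gal(K/Q) = Z/2Z (cyclic of order 2)

x^2 + 105 is irreducible over Q since -105 is not a rational square. The splitting field Q(sqrt(-105)) has degree 2 over Q, and its unique nontrivial automorphism is sqrt(-105) ↦ -sqrt(-105). Hence Gal(Q(sqrt(-105))/Q) = Z/2Z.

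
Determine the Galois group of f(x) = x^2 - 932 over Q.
Gal(K/Q) = Z/2Z (cyclic of order 2)

x^2 - 932 is irreducible over Q since 932 is not a rational square. The splitting field Q(sqrt(932)) has degree 2 over Q, and its unique nontrivial automorphism is sqrt(932) ↦ -sqrt(932). Hence Gal(Q(sqrt(932))/Q) = Z/2Z.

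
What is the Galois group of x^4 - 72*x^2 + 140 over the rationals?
Gal(K/Q) = V_4 (Klein four-group, Z/2Z × Z/2Z)

f factors as (x^2 - 70)(x^2 - 2), so the splitting field is K = Q(sqrt(70), sqrt(2)). The elements 70, 2, 140 are all non-squares in Q, so sqrt(70) and sqrt(2) generate independent quadratic extensions. Thus [K:Q] = 4 and Gal(K/Q) is generated by the two order-2 automorphisms sqrt(70) ↦ -sqrt(70) and sqrt(2) ↦ -sqrt(2), giving V_4.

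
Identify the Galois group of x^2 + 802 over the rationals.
Gal(K/Q) = Z/2Z (cyclic of order 2)

x^2 + 802 is irreducible over Q since -802 is not a rational square. The splitting field Q(sqrt(-802)) has degree 2 over Q, and its unique nontrivial automorphism is sqrt(-802) ↦ -sqrt(-802). Hence Gal(Q(sqrt(-802))/Q) = Z/2Z.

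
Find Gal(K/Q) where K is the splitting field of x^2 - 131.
Gal(K/Q) = Z/2Z (cyclic of order 2)

x^2 - 131 is irreducible over Q since 131 is not a rational square. The splitting field Q(sqrt(131)) has degree 2 over Q, and its unique nontrivial automorphism is sqrt(131) ↦ -sqrt(131). Hence Gal(Q(sqrt(131))/Q) = Z/2Z.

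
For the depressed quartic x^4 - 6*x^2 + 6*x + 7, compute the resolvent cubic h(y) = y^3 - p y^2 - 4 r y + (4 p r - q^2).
h(y) = y^3 + 6*y^2 - 28*y - 204

Identify coefficients: p = -6, q = 6, r = 7.
Plug into h(y) = y^3 - p y^2 - 4 r y + (4 p r - q^2):
  h(y) = y^3 - (-6) y^2 - 4*(7) y + (4*(-6)*(7) - (6)^2)
       = y^3 + (6) y^2 + (-28) y + (-204).
Simplifying: h(y) = y^3 + 6*y^2 - 28*y - 204.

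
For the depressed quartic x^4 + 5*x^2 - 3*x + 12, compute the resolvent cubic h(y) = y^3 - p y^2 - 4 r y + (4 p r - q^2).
h(y) = y^3 - 5*y^2 - 48*y + 231

Identify coefficients: p = 5, q = -3, r = 12.
Plug into h(y) = y^3 - p y^2 - 4 r y + (4 p r - q^2):
  h(y) = y^3 - (5) y^2 - 4*(12) y + (4*(5)*(12) - (-3)^2)
       = y^3 + (-5) y^2 + (-48) y + (231).
Simplifying: h(y) = y^3 - 5*y^2 - 48*y + 231.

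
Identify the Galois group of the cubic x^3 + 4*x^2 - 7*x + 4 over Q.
Gal(K/Q) = S_3 (symmetric group of order 6)

Compute the discriminant of x^3 + (4)*x^2 + (-7)*x + (4): Δ = -1316. Since Δ is not a rational square, the Galois group is not contained in A_3; it must be the full S_3 (irreducibility of the cubic rules out anything smaller).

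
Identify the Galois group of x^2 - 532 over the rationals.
Gal(K/Q) = Z/2Z (cyclic of order 2)

x^2 - 532 is irreducible over Q since 532 is not a rational square. The splitting field Q(sqrt(532)) has degree 2 over Q, and its unique nontrivial automorphism is sqrt(532) ↦ -sqrt(532). Hence Gal(Q(sqrt(532))/Q) = Z/2Z.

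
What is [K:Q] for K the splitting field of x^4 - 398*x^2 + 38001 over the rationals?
[K:Q] = 4

f factors as (x^2 - 159)(x^2 - 239); the splitting field is K = Q(sqrt(159), sqrt(239)). Since 159, 239, and 38001 are all non-squares in Q, the three subfields Q(sqrt(159)), Q(sqrt(239)), Q(sqrt(38001)) are distinct degree-2 extensions, so [K:Q] = 4 (Klein four Galois group).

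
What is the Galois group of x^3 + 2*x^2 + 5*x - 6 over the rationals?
Gal(K/Q) = S_3 (symmetric group of order 6)

Compute the discriminant of x^3 + (2)*x^2 + (5)*x + (-6): Δ = -2260. Since Δ is not a rational square, the Galois group is not contained in A_3; it must be the full S_3 (irreducibility of the cubic rules out anything smaller).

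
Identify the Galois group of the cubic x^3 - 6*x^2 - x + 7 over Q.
Gal(K/Q) = S_3 (symmetric group of order 6)

Compute the discriminant of x^3 + (-6)*x^2 + (-1)*x + (7): Δ = 5521. Since Δ is not a rational square, the Galois group is not contained in A_3; it must be the full S_3 (irreducibility of the cubic rules out anything smaller).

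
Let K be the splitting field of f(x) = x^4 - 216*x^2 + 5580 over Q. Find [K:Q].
[K:Q] = 4

f factors as (x^2 - 30)(x^2 - 186); the splitting field is K = Q(sqrt(30), sqrt(186)). Since 30, 186, and 5580 are all non-squares in Q, the three subfields Q(sqrt(30)), Q(sqrt(186)), Q(sqrt(5580)) are distinct degree-2 extensions, so [K:Q] = 4 (Klein four Galois group).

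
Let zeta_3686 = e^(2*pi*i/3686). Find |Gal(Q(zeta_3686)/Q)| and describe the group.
|Gal(Q(zeta_3686)/Q)| = phi(3686) = 1728; group ≅ (Z/3686Z)^* ≅ Z/18Z × Z/96Z

The n-th cyclotomic polynomial Φ_3686(x) is the minimal polynomial of zeta_3686 over Q and has degree phi(3686) = 1728. So Q(zeta_3686) is a degree-1728 Galois extension with Galois group (Z/3686Z)^*. By CRT, (Z/3686Z)^* ≅ (Z/2Z)^* × (Z/19Z)^* × (Z/97Z)^*. Each prime-power unit group is (Z/2Z)^* ≅ trivial group (order 1); (Z/19Z)^* ≅ Z/18Z; (Z/97Z)^* ≅ Z/96Z. Hence Gal(Q(zeta_3686)/Q) ≅ Z/18Z × Z/96Z.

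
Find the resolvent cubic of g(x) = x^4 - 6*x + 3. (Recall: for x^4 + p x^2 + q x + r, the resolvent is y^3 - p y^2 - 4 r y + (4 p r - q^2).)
h(y) = y^3 - 12*y - 36

Identify coefficients: p = 0, q = -6, r = 3.
Plug into h(y) = y^3 - p y^2 - 4 r y + (4 p r - q^2):
  h(y) = y^3 - (0) y^2 - 4*(3) y + (4*(0)*(3) - (-6)^2)
       = y^3 + (0) y^2 + (-12) y + (-36).
Simplifying: h(y) = y^3 - 12*y - 36.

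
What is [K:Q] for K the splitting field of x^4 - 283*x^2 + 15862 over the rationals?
[K:Q] = 4

f factors as (x^2 - 77)(x^2 - 206); the splitting field is K = Q(sqrt(77), sqrt(206)). Since 77, 206, and 15862 are all non-squares in Q, the three subfields Q(sqrt(77)), Q(sqrt(206)), Q(sqrt(15862)) are distinct degree-2 extensions, so [K:Q] = 4 (Klein four Galois group).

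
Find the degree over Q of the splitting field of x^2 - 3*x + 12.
[K:Q] = 2

The discriminant of x^2 + (-3)*x + (12) is b^2 - 4c = 9 - (48) = -39. Since -39 is not a perfect square in Q, the polynomial is irreducible over Q. Its two roots generate a degree-2 extension, so [K:Q] = 2.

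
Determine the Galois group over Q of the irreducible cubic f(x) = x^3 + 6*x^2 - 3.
Gal(K/Q) = S_3 (symmetric group of order 6)

Compute the discriminant of x^3 + (6)*x^2 + (0)*x + (-3): Δ = 2349. Since Δ is not a rational square, the Galois group is not contained in A_3; it must be the full S_3 (irreducibility of the cubic rules out anything smaller).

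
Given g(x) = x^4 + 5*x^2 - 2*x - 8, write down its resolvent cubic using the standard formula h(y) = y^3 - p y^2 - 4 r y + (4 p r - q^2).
h(y) = y^3 - 5*y^2 + 32*y - 164

Identify coefficients: p = 5, q = -2, r = -8.
Plug into h(y) = y^3 - p y^2 - 4 r y + (4 p r - q^2):
  h(y) = y^3 - (5) y^2 - 4*(-8) y + (4*(5)*(-8) - (-2)^2)
       = y^3 + (-5) y^2 + (32) y + (-164).
Simplifying: h(y) = y^3 - 5*y^2 + 32*y - 164.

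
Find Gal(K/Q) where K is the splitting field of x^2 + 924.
Gal(K/Q) = Z/2Z (cyclic of order 2)

x^2 + 924 is irreducible over Q since -924 is not a rational square. The splitting field Q(sqrt(-924)) has degree 2 over Q, and its unique nontrivial automorphism is sqrt(-924) ↦ -sqrt(-924). Hence Gal(Q(sqrt(-924))/Q) = Z/2Z.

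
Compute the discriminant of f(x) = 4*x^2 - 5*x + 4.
Δ = -39

For a quadratic a x^2 + b x + c the discriminant is Δ = b^2 - 4ac = (-5)^2 - 4*(4)*(4) = 25 - (64) = -39.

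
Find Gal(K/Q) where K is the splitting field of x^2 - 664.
Gal(K/Q) = Z/2Z (cyclic of order 2)

x^2 - 664 is irreducible over Q since 664 is not a rational square. The splitting field Q(sqrt(664)) has degree 2 over Q, and its unique nontrivial automorphism is sqrt(664) ↦ -sqrt(664). Hence Gal(Q(sqrt(664))/Q) = Z/2Z.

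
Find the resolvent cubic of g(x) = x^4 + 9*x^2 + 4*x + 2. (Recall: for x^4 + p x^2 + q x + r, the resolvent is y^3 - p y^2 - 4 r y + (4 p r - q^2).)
h(y) = y^3 - 9*y^2 - 8*y + 56

Identify coefficients: p = 9, q = 4, r = 2.
Plug into h(y) = y^3 - p y^2 - 4 r y + (4 p r - q^2):
  h(y) = y^3 - (9) y^2 - 4*(2) y + (4*(9)*(2) - (4)^2)
       = y^3 + (-9) y^2 + (-8) y + (56).
Simplifying: h(y) = y^3 - 9*y^2 - 8*y + 56.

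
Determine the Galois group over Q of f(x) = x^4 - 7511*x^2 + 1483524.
Gal(K/Q) = Z/2Z (cyclic of order 2)

f factors as (x^2 - 7308)(x^2 - 203), so the splitting field is K = Q(sqrt(7308), sqrt(203)). The squarefree part of 7308 is 203 and the squarefree part of 203 is also 203, so sqrt(7308) and sqrt(203) are both rational multiples of sqrt(203). Hence Q(sqrt(7308)) = Q(sqrt(203)) = Q(sqrt(203)), and the splitting field collapses to a single degree-2 extension with Galois group Z/2Z.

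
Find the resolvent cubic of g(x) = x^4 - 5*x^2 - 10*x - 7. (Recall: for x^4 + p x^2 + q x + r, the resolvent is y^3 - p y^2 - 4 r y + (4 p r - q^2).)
h(y) = y^3 + 5*y^2 + 28*y + 40

Identify coefficients: p = -5, q = -10, r = -7.
Plug into h(y) = y^3 - p y^2 - 4 r y + (4 p r - q^2):
  h(y) = y^3 - (-5) y^2 - 4*(-7) y + (4*(-5)*(-7) - (-10)^2)
       = y^3 + (5) y^2 + (28) y + (40).
Simplifying: h(y) = y^3 + 5*y^2 + 28*y + 40.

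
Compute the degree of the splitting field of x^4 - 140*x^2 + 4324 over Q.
[K:Q] = 4

f factors as (x^2 - 46)(x^2 - 94); the splitting field is K = Q(sqrt(46), sqrt(94)). Since 46, 94, and 4324 are all non-squares in Q, the three subfields Q(sqrt(46)), Q(sqrt(94)), Q(sqrt(4324)) are distinct degree-2 extensions, so [K:Q] = 4 (Klein four Galois group).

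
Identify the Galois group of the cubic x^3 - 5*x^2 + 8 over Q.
Gal(K/Q) = S_3 (symmetric group of order 6)

Compute the discriminant of x^3 + (-5)*x^2 + (0)*x + (8): Δ = 2272. Since Δ is not a rational square, the Galois group is not contained in A_3; it must be the full S_3 (irreducibility of the cubic rules out anything smaller).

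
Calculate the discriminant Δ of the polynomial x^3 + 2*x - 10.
Δ = -2732

For a depressed cubic x^3 + p x + q the discriminant is Δ = -4 p^3 - 27 q^2 = -4*(2)^3 - 27*(-10)^2 = -32 - 2700 = -2732.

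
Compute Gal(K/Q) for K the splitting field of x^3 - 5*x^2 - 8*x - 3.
Gal(K/Q) = S_3 (symmetric group of order 6)

Compute the discriminant of x^3 + (-5)*x^2 + (-8)*x + (-3): Δ = -255. Since Δ is not a rational square, the Galois group is not contained in A_3; it must be the full S_3 (irreducibility of the cubic rules out anything smaller).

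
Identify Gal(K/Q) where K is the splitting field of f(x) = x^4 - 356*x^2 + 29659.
Gal(K/Q) = V_4 (Klein four-group, Z/2Z × Z/2Z)

f factors as (x^2 - 133)(x^2 - 223), so the splitting field is K = Q(sqrt(133), sqrt(223)). The elements 133, 223, 29659 are all non-squares in Q, so sqrt(133) and sqrt(223) generate independent quadratic extensions. Thus [K:Q] = 4 and Gal(K/Q) is generated by the two order-2 automorphisms sqrt(133) ↦ -sqrt(133) and sqrt(223) ↦ -sqrt(223), giving V_4.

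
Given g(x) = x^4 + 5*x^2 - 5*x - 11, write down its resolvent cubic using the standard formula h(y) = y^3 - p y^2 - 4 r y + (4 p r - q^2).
h(y) = y^3 - 5*y^2 + 44*y - 245

Identify coefficients: p = 5, q = -5, r = -11.
Plug into h(y) = y^3 - p y^2 - 4 r y + (4 p r - q^2):
  h(y) = y^3 - (5) y^2 - 4*(-11) y + (4*(5)*(-11) - (-5)^2)
       = y^3 + (-5) y^2 + (44) y + (-245).
Simplifying: h(y) = y^3 - 5*y^2 + 44*y - 245.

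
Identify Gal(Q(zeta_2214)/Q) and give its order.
|Gal(Q(zeta_2214)/Q)| = phi(2214) = 720; group ≅ (Z/2214Z)^* ≅ Z/18Z × Z/40Z

The n-th cyclotomic polynomial Φ_2214(x) is the minimal polynomial of zeta_2214 over Q and has degree phi(2214) = 720. So Q(zeta_2214) is a degree-720 Galois extension with Galois group (Z/2214Z)^*. By CRT, (Z/2214Z)^* ≅ (Z/2Z)^* × (Z/27Z)^* × (Z/41Z)^*. Each prime-power unit group is (Z/2Z)^* ≅ trivial group (order 1); (Z/27Z)^* ≅ Z/18Z; (Z/41Z)^* ≅ Z/40Z. Hence Gal(Q(zeta_2214)/Q) ≅ Z/18Z × Z/40Z.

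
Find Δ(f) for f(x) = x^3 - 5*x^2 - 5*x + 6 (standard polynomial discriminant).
Δ = 5853

For x^3 + a x^2 + b x + c the discriminant is Δ = 18 a b c - 4 a^3 c + a^2 b^2 - 4 b^3 - 27 c^2.
Plug a = -5, b = -5, c = 6:
  18*(-5)*(-5)*(6) - 4*(-5)^3*(6) + (-5)^2*(-5)^2 - 4*(-5)^3 - 27*(6)^2
  = 2700 + (3000) + 625 + (500) + (-972)
  = 5853.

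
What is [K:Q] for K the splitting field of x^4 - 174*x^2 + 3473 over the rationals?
[K:Q] = 4

f factors as (x^2 - 151)(x^2 - 23); the splitting field is K = Q(sqrt(151), sqrt(23)). Since 151, 23, and 3473 are all non-squares in Q, the three subfields Q(sqrt(151)), Q(sqrt(23)), Q(sqrt(3473)) are distinct degree-2 extensions, so [K:Q] = 4 (Klein four Galois group).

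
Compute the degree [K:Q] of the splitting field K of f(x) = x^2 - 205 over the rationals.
[K:Q] = 2

The polynomial x^2 - 205 is irreducible over Q since 205 is not a perfect square. Its splitting field is Q(sqrt(205)), which has degree 2 over Q.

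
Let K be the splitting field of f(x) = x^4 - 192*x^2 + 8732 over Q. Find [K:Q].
[K:Q] = 4

f factors as (x^2 - 74)(x^2 - 118); the splitting field is K = Q(sqrt(74), sqrt(118)). Since 74, 118, and 8732 are all non-squares in Q, the three subfields Q(sqrt(74)), Q(sqrt(118)), Q(sqrt(8732)) are distinct degree-2 extensions, so [K:Q] = 4 (Klein four Galois group).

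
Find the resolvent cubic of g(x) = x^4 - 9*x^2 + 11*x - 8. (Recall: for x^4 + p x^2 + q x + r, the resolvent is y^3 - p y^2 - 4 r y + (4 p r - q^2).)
h(y) = y^3 + 9*y^2 + 32*y + 167

Identify coefficients: p = -9, q = 11, r = -8.
Plug into h(y) = y^3 - p y^2 - 4 r y + (4 p r - q^2):
  h(y) = y^3 - (-9) y^2 - 4*(-8) y + (4*(-9)*(-8) - (11)^2)
       = y^3 + (9) y^2 + (32) y + (167).
Simplifying: h(y) = y^3 + 9*y^2 + 32*y + 167.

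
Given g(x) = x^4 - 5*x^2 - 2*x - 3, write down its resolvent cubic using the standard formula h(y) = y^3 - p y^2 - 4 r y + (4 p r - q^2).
h(y) = y^3 + 5*y^2 + 12*y + 56

Identify coefficients: p = -5, q = -2, r = -3.
Plug into h(y) = y^3 - p y^2 - 4 r y + (4 p r - q^2):
  h(y) = y^3 - (-5) y^2 - 4*(-3) y + (4*(-5)*(-3) - (-2)^2)
       = y^3 + (5) y^2 + (12) y + (56).
Simplifying: h(y) = y^3 + 5*y^2 + 12*y + 56.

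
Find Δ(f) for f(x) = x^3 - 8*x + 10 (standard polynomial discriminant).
Δ = -652

For a depressed cubic x^3 + p x + q the discriminant is Δ = -4 p^3 - 27 q^2 = -4*(-8)^3 - 27*(10)^2 = 2048 - 2700 = -652.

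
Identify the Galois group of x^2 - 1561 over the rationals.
Gal(K/Q) = Z/2Z (cyclic of order 2)

x^2 - 1561 is irreducible over Q since 1561 is not a rational square. The splitting field Q(sqrt(1561)) has degree 2 over Q, and its unique nontrivial automorphism is sqrt(1561) ↦ -sqrt(1561). Hence Gal(Q(sqrt(1561))/Q) = Z/2Z.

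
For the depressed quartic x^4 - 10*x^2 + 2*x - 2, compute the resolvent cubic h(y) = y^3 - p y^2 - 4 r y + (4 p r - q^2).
h(y) = y^3 + 10*y^2 + 8*y + 76

Identify coefficients: p = -10, q = 2, r = -2.
Plug into h(y) = y^3 - p y^2 - 4 r y + (4 p r - q^2):
  h(y) = y^3 - (-10) y^2 - 4*(-2) y + (4*(-10)*(-2) - (2)^2)
       = y^3 + (10) y^2 + (8) y + (76).
Simplifying: h(y) = y^3 + 10*y^2 + 8*y + 76.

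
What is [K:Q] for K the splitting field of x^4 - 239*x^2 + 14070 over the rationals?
[K:Q] = 4

f factors as (x^2 - 105)(x^2 - 134); the splitting field is K = Q(sqrt(105), sqrt(134)). Since 105, 134, and 14070 are all non-squares in Q, the three subfields Q(sqrt(105)), Q(sqrt(134)), Q(sqrt(14070)) are distinct degree-2 extensions, so [K:Q] = 4 (Klein four Galois group).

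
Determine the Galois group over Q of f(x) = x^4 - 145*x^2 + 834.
Gal(K/Q) = V_4 (Klein four-group, Z/2Z × Z/2Z)

f factors as (x^2 - 139)(x^2 - 6), so the splitting field is K = Q(sqrt(139), sqrt(6)). The elements 139, 6, 834 are all non-squares in Q, so sqrt(139) and sqrt(6) generate independent quadratic extensions. Thus [K:Q] = 4 and Gal(K/Q) is generated by the two order-2 automorphisms sqrt(139) ↦ -sqrt(139) and sqrt(6) ↦ -sqrt(6), giving V_4.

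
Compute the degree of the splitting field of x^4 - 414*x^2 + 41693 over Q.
[K:Q] = 4

f factors as (x^2 - 241)(x^2 - 173); the splitting field is K = Q(sqrt(241), sqrt(173)). Since 241, 173, and 41693 are all non-squares in Q, the three subfields Q(sqrt(241)), Q(sqrt(173)), Q(sqrt(41693)) are distinct degree-2 extensions, so [K:Q] = 4 (Klein four Galois group).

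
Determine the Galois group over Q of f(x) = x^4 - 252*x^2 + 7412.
Gal(K/Q) = V_4 (Klein four-group, Z/2Z × Z/2Z)

f factors as (x^2 - 34)(x^2 - 218), so the splitting field is K = Q(sqrt(34), sqrt(218)). The elements 34, 218, 7412 are all non-squares in Q, so sqrt(34) and sqrt(218) generate independent quadratic extensions. Thus [K:Q] = 4 and Gal(K/Q) is generated by the two order-2 automorphisms sqrt(34) ↦ -sqrt(34) and sqrt(218) ↦ -sqrt(218), giving V_4.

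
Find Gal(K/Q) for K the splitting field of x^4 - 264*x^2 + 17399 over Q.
Gal(K/Q) = V_4 (Klein four-group, Z/2Z × Z/2Z)

f factors as (x^2 - 127)(x^2 - 137), so the splitting field is K = Q(sqrt(127), sqrt(137)). The elements 127, 137, 17399 are all non-squares in Q, so sqrt(127) and sqrt(137) generate independent quadratic extensions. Thus [K:Q] = 4 and Gal(K/Q) is generated by the two order-2 automorphisms sqrt(127) ↦ -sqrt(127) and sqrt(137) ↦ -sqrt(137), giving V_4.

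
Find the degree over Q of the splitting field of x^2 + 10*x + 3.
[K:Q] = 2

The discriminant of x^2 + (10)*x + (3) is b^2 - 4c = 100 - (12) = 88. Since 88 is not a perfect square in Q, the polynomial is irreducible over Q. Its two roots generate a degree-2 extension, so [K:Q] = 2.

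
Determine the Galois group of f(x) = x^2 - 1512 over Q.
Gal(K/Q) = Z/2Z (cyclic of order 2)

x^2 - 1512 is irreducible over Q since 1512 is not a rational square. The splitting field Q(sqrt(1512)) has degree 2 over Q, and its unique nontrivial automorphism is sqrt(1512) ↦ -sqrt(1512). Hence Gal(Q(sqrt(1512))/Q) = Z/2Z.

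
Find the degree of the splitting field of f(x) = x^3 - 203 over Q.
[K:Q] = 6

x^3 - 203 has one real root r = 203^(1/3) and two complex roots r*zeta_3, r*zeta_3^2 where zeta_3 = e^(2*pi*i/3). The splitting field is Q(r, zeta_3). [Q(r):Q] = 3 and [Q(zeta_3):Q] = 2 with gcd = 1, so [Q(r, zeta_3):Q] = 3 * 2 = 6.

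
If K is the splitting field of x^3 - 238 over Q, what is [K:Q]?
[K:Q] = 6

x^3 - 238 has one real root r = 238^(1/3) and two complex roots r*zeta_3, r*zeta_3^2 where zeta_3 = e^(2*pi*i/3). The splitting field is Q(r, zeta_3). [Q(r):Q] = 3 and [Q(zeta_3):Q] = 2 with gcd = 1, so [Q(r, zeta_3):Q] = 3 * 2 = 6.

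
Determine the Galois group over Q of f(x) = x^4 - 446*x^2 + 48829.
Gal(K/Q) = V_4 (Klein four-group, Z/2Z × Z/2Z)

f factors as (x^2 - 193)(x^2 - 253), so the splitting field is K = Q(sqrt(193), sqrt(253)). The elements 193, 253, 48829 are all non-squares in Q, so sqrt(193) and sqrt(253) generate independent quadratic extensions. Thus [K:Q] = 4 and Gal(K/Q) is generated by the two order-2 automorphisms sqrt(193) ↦ -sqrt(193) and sqrt(253) ↦ -sqrt(253), giving V_4.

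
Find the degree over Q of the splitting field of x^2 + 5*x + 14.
[K:Q] = 2

The discriminant of x^2 + (5)*x + (14) is b^2 - 4c = 25 - (56) = -31. Since -31 is not a perfect square in Q, the polynomial is irreducible over Q. Its two roots generate a degree-2 extension, so [K:Q] = 2.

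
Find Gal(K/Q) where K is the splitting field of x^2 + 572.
Gal(K/Q) = Z/2Z (cyclic of order 2)

x^2 + 572 is irreducible over Q since -572 is not a rational square. The splitting field Q(sqrt(-572)) has degree 2 over Q, and its unique nontrivial automorphism is sqrt(-572) ↦ -sqrt(-572). Hence Gal(Q(sqrt(-572))/Q) = Z/2Z.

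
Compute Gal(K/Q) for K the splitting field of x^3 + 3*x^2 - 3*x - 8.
Gal(K/Q) = S_3 (symmetric group of order 6)

Compute the discriminant of x^3 + (3)*x^2 + (-3)*x + (-8): Δ = 621. Since Δ is not a rational square, the Galois group is not contained in A_3; it must be the full S_3 (irreducibility of the cubic rules out anything smaller).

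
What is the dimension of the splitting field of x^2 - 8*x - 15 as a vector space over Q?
[K:Q] = 2

The discriminant of x^2 + (-8)*x + (-15) is b^2 - 4c = 64 - (-60) = 124. Since 124 is not a perfect square in Q, the polynomial is irreducible over Q. Its two roots generate a degree-2 extension, so [K:Q] = 2.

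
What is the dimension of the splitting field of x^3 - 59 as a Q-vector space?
[K:Q] = 6

x^3 - 59 has one real root r = 59^(1/3) and two complex roots r*zeta_3, r*zeta_3^2 where zeta_3 = e^(2*pi*i/3). The splitting field is Q(r, zeta_3). [Q(r):Q] = 3 and [Q(zeta_3):Q] = 2 with gcd = 1, so [Q(r, zeta_3):Q] = 3 * 2 = 6.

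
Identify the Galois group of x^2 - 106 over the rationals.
Gal(K/Q) = Z/2Z (cyclic of order 2)

x^2 - 106 is irreducible over Q since 106 is not a rational square. The splitting field Q(sqrt(106)) has degree 2 over Q, and its unique nontrivial automorphism is sqrt(106) ↦ -sqrt(106). Hence Gal(Q(sqrt(106))/Q) = Z/2Z.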